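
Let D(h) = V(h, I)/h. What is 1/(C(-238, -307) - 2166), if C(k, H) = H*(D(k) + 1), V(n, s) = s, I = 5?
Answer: -238/587039 ≈ -0.00040542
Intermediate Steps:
D(h) = 5/h
C(k, H) = H*(1 + 5/k) (C(k, H) = H*(5/k + 1) = H*(1 + 5/k))
1/(C(-238, -307) - 2166) = 1/(-307*(5 - 238)/(-238) - 2166) = 1/(-307*(-1/238)*(-233) - 2166) = 1/(-71531/238 - 2166) = 1/(-587039/238) = -238/587039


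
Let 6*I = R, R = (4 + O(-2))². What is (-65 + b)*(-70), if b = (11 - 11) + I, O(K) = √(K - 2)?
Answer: 4410 - 560*I/3 ≈ 4410.0 - 186.67*I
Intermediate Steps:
O(K) = √(-2 + K)
R = (4 + 2*I)² (R = (4 + √(-2 - 2))² = (4 + √(-4))² = (4 + 2*I)² ≈ 12.0 + 16.0*I)
I = 2 + 8*I/3 (I = (12 + 16*I)/6 = 2 + 8*I/3 ≈ 2.0 + 2.6667*I)
b = 2 + 8*I/3 (b = (11 - 11) + (2 + 8*I/3) = 0 + (2 + 8*I/3) = 2 + 8*I/3 ≈ 2.0 + 2.6667*I)
(-65 + b)*(-70) = (-65 + (2 + 8*I/3))*(-70) = (-63 + 8*I/3)*(-70) = 4410 - 560*I/3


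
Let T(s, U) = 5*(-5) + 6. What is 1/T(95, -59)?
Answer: -1/19 ≈ -0.052632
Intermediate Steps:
T(s, U) = -19 (T(s, U) = -25 + 6 = -19)
1/T(95, -59) = 1/(-19) = -1/19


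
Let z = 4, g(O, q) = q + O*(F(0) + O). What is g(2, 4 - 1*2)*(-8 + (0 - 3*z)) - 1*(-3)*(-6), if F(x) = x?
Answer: -138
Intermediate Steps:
g(O, q) = q + O² (g(O, q) = q + O*(0 + O) = q + O*O = q + O²)
g(2, 4 - 1*2)*(-8 + (0 - 3*z)) - 1*(-3)*(-6) = ((4 - 1*2) + 2²)*(-8 + (0 - 3*4)) - 1*(-3)*(-6) = ((4 - 2) + 4)*(-8 + (0 - 12)) - (-3)*(-6) = (2 + 4)*(-8 - 12) - 1*18 = 6*(-20) - 18 = -120 - 18 = -138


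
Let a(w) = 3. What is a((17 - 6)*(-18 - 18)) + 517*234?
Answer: 120981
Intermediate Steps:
a((17 - 6)*(-18 - 18)) + 517*234 = 3 + 517*234 = 3 + 120978 = 120981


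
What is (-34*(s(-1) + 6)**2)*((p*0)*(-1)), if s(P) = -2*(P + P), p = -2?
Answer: 0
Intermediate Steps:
s(P) = -4*P
(-34*(s(-1) + 6)**2)*((p*0)*(-1)) = (-34*(-4*(-1) + 6)**2)*(-2*0*(-1)) = (-34*(4 + 6)**2)*(0*(-1)) = -34*10**2*0 = -34*100*0 = -3400*0 = 0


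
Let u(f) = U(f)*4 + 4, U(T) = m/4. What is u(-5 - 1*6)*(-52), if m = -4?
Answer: 0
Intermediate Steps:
U(T) = -1 (U(T) = -4/4 = -4*¼ = -1)
u(f) = 0 (u(f) = -1*4 + 4 = -4 + 4 = 0)
u(-5 - 1*6)*(-52) = 0*(-52) = 0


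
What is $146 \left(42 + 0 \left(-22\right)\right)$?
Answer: $6132$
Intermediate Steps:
$146 \left(42 + 0 \left(-22\right)\right) = 146 \left(42 + 0\right) = 146 \cdot 42 = 6132$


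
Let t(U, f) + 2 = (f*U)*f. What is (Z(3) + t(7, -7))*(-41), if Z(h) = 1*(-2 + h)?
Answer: -14022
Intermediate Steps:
Z(h) = -2 + h
t(U, f) = -2 + U*f² (t(U, f) = -2 + (f*U)*f = -2 + (U*f)*f = -2 + U*f²)
(Z(3) + t(7, -7))*(-41) = ((-2 + 3) + (-2 + 7*(-7)²))*(-41) = (1 + (-2 + 7*49))*(-41) = (1 + (-2 + 343))*(-41) = (1 + 341)*(-41) = 342*(-41) = -14022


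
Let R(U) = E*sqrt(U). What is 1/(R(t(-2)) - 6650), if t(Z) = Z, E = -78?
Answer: I/(2*(-3325*I + 39*sqrt(2))) ≈ -0.00015033 + 2.4937e-6*I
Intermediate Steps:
R(U) = -78*sqrt(U)
1/(R(t(-2)) - 6650) = 1/(-78*I*sqrt(2) - 6650) = 1/(-6650 - 78*I*sqrt(2))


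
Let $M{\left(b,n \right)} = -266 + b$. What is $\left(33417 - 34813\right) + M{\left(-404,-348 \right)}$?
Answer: $-2066$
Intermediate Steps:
$\left(33417 - 34813\right) + M{\left(-404,-348 \right)} = \left(33417 - 34813\right) - 670 = -1396 - 670 = -2066$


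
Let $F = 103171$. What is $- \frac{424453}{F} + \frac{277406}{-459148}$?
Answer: $- \frac{111753500235}{23685379154} \approx -4.7182$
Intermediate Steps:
$- \frac{424453}{F} + \frac{277406}{-459148} = - \frac{424453}{103171} + \frac{277406}{-459148} = \left(-424453\right) \frac{1}{103171} + 277406 \left(- \frac{1}{459148}\right) = - \frac{424453}{103171} - \frac{138703}{229574} = - \frac{111753500235}{23685379154}$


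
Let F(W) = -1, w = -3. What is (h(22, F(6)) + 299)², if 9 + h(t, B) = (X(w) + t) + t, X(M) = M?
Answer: 109561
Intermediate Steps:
h(t, B) = -12 + 2*t (h(t, B) = -9 + ((-3 + t) + t) = -9 + (-3 + 2*t) = -12 + 2*t)
(h(22, F(6)) + 299)² = ((-12 + 2*22) + 299)² = ((-12 + 44) + 299)² = (32 + 299)² = 331² = 109561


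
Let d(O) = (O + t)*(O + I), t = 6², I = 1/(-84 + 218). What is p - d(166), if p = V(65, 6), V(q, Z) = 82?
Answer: -2241251/67 ≈ -33452.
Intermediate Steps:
I = 1/134 ≈ 0.0074627
p = 82
t = 36
d(O) = (36 + O)*(1/134 + O) (d(O) = (O + 36)*(O + 1/134) = (36 + O)*(1/134 + O))
p - d(166) = 82 - (18/67 + 166² + (4825/134)*166) = 82 - (18/67 + 27556 + 400475/67) = 82 - 1*2246745/67 = 82 - 2246745/67 = -2241251/67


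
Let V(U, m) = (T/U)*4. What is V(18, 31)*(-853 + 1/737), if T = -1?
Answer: 1257320/6633 ≈ 189.56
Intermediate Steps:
V(U, m) = -4/U (V(U, m) = -1/U*4 = -4/U)
V(18, 31)*(-853 + 1/737) = (-4/18)*(-853 + 1/737) = (-4*1/18)*(-853 + 1/737) = -2/9*(-628660/737) = 1257320/6633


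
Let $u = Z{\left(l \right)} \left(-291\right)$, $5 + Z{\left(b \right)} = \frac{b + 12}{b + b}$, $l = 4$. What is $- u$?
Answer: $-873$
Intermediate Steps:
$Z{\left(b \right)} = -5 + \frac{12 + b}{2 b}$ ($Z{\left(b \right)} = -5 + \frac{b + 12}{b + b} = -5 + \frac{12 + b}{2 b}$)
$u = 873$ ($u = \left(- \frac{9}{2} + \frac{6}{4}\right) \left(-291\right) = \left(- \frac{9}{2} + 6 \cdot \frac{1}{4}\right) \left(-291\right) = \left(- \frac{9}{2} + \frac{3}{2}\right) \left(-291\right) = \left(-3\right) \left(-291\right) = 873$)
$- u = \left(-1\right) 873 = -873$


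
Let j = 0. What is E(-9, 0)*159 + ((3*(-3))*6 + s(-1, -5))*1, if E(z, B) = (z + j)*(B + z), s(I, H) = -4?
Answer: 12821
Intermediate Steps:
E(z, B) = z*(B + z) (E(z, B) = (z + 0)*(B + z) = z*(B + z))
E(-9, 0)*159 + ((3*(-3))*6 + s(-1, -5))*1 = -9*(0 - 9)*159 + ((3*(-3))*6 - 4)*1 = -9*(-9)*159 + (-9*6 - 4)*1 = 81*159 + (-54 - 4)*1 = 12879 - 58*1 = 12879 - 58 = 12821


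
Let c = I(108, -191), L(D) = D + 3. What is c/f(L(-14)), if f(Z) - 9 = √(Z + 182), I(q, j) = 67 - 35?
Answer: -16/5 + 16*√19/15 ≈ 1.4495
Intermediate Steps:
L(D) = 3 + D
I(q, j) = 32
f(Z) = 9 + √(182 + Z) (f(Z) = 9 + √(Z + 182) = 9 + √(182 + Z))
c = 32
c/f(L(-14)) = 32/(9 + √(182 + (3 - 14))) = 32/(9 + √(182 - 11)) = 32/(9 + √171) = 32/(9 + 3*√19)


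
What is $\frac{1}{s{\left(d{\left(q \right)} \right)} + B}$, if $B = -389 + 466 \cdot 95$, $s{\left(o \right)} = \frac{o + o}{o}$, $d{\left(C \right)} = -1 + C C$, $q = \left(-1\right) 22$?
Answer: $\frac{1}{43883} \approx 2.2788 \cdot 10^{-5}$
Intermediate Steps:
$q = -22$
$d{\left(C \right)} = -1 + C^{2}$
$s{\left(o \right)} = 2$ ($s{\left(o \right)} = \frac{2 o}{o} = 2$)
$B = 43881$ ($B = -389 + 44270 = 43881$)
$\frac{1}{s{\left(d{\left(q \right)} \right)} + B} = \frac{1}{2 + 43881} = \frac{1}{43883}$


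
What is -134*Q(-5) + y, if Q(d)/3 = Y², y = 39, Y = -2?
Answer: -1569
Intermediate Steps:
Q(d) = 12 (Q(d) = 3*(-2)² = 3*4 = 12)
-134*Q(-5) + y = -134*12 + 39 = -1608 + 39 = -1569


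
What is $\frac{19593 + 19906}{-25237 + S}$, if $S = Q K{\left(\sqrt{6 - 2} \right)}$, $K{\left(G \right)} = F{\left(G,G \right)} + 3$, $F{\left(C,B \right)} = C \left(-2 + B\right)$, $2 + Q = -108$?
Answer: $- \frac{39499}{25567} \approx -1.5449$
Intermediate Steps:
$Q = -110$ ($Q = -2 - 108 = -110$)
$K{\left(G \right)} = 3 + G \left(-2 + G\right)$ ($K{\left(G \right)} = G \left(-2 + G\right) + 3 = 3 + G \left(-2 + G\right)$)
$S = -330$ ($S = - 110 \left(3 + \sqrt{6 - 2} \left(-2 + \sqrt{6 - 2}\right)\right) = - 110 \left(3 + \sqrt{4} \left(-2 + \sqrt{4}\right)\right) = - 110 \left(3 + 2 \left(-2 + 2\right)\right) = - 110 \left(3 + 2 \cdot 0\right) = - 110 \left(3 + 0\right) = \left(-110\right) 3 = -330$)
$\frac{19593 + 19906}{-25237 + S} = \frac{19593 + 19906}{-25237 - 330} = \frac{39499}{-25567} = 39499 \left(- \frac{1}{25567}\right) = - \frac{39499}{25567}$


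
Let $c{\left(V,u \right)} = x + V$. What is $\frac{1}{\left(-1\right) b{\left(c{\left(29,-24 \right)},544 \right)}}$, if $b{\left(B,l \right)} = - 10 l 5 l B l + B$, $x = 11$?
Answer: $\frac{1}{321978367960} \approx 3.1058 \cdot 10^{-12}$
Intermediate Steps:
$c{\left(V,u \right)} = 11 + V$
$b{\left(B,l \right)} = B - 50 B l^{3}$ ($b{\left(B,l \right)} = - 50 l l B l + B = - 50 l^{2} B l + B = - 50 B l^{2} l + B = - 50 B l^{3} + B = B - 50 B l^{3}$)
$\frac{1}{\left(-1\right) b{\left(c{\left(29,-24 \right)},544 \right)}} = \frac{1}{\left(-1\right) \left(11 + 29\right) \left(1 - 50 \cdot 544^{3}\right)} = \frac{1}{\left(-1\right) 40 \left(1 - 8049459200\right)} = \frac{1}{\left(-1\right) 40 \left(-8049459199\right)} = \frac{1}{\left(-1\right) \left(-321978367960\right)} = \frac{1}{321978367960}$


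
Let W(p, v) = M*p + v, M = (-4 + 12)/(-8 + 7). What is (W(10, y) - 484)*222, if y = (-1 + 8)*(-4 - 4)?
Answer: -137640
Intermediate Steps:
M = -8 (M = 8/(-1) = 8*(-1) = -8)
y = -56 (y = 7*(-8) = -56)
W(p, v) = v - 8*p (W(p, v) = -8*p + v = v - 8*p)
(W(10, y) - 484)*222 = ((-56 - 8*10) - 484)*222 = ((-56 - 80) - 484)*222 = (-136 - 484)*222 = -620*222 = -137640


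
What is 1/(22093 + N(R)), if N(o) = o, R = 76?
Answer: 1/22169 ≈ 4.5108e-5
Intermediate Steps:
1/(22093 + N(R)) = 1/(22093 + 76) = 1/22169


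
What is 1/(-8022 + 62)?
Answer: -1/7960 ≈ -0.00012563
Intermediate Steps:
1/(-8022 + 62) = 1/(-7960) = -1/7960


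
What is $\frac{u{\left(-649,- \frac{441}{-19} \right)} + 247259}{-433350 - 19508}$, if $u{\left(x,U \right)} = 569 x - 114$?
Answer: $\frac{8724}{32347} \approx 0.2697$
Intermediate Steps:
$u{\left(x,U \right)} = -114 + 569 x$
$\frac{u{\left(-649,- \frac{441}{-19} \right)} + 247259}{-433350 - 19508} = \frac{\left(-114 + 569 \left(-649\right)\right) + 247259}{-433350 - 19508} = \frac{\left(-114 - 369281\right) + 247259}{-452858} = \left(-369395 + 247259\right) \left(- \frac{1}{452858}\right) = \left(-122136\right) \left(- \frac{1}{452858}\right) = \frac{8724}{32347}$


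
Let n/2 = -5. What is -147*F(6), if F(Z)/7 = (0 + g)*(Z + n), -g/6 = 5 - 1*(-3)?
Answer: -197568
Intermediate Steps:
n = -10 (n = 2*(-5) = -10)
g = -48 (g = -6*(5 - 1*(-3)) = -6*(5 + 3) = -6*8 = -48)
F(Z) = 3360 - 336*Z (F(Z) = 7*((0 - 48)*(Z - 10)) = 7*(-48*(-10 + Z)) = 7*(480 - 48*Z) = 3360 - 336*Z)
-147*F(6) = -147*(3360 - 336*6) = -147*(3360 - 2016) = -147*1344 = -197568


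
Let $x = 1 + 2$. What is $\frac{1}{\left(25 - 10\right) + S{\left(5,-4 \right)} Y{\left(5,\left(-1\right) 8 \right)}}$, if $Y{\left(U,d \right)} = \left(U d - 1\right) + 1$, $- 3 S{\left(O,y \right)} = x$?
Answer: $\frac{1}{55} \approx 0.018182$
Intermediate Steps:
$x = 3$
$S{\left(O,y \right)} = -1$ ($S{\left(O,y \right)} = \left(- \frac{1}{3}\right) 3 = -1$)
$Y{\left(U,d \right)} = U d$ ($Y{\left(U,d \right)} = \left(-1 + U d\right) + 1 = U d$)
$\frac{1}{\left(25 - 10\right) + S{\left(5,-4 \right)} Y{\left(5,\left(-1\right) 8 \right)}} = \frac{1}{\left(25 - 10\right) - 5 \left(\left(-1\right) 8\right)} = \frac{1}{\left(25 - 10\right) - 5 \left(-8\right)} = \frac{1}{15 - -40} = \frac{1}{15 + 40} = \frac{1}{55}$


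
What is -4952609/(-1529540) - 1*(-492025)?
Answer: 752576871109/1529540 ≈ 4.9203e+5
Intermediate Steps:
-4952609/(-1529540) - 1*(-492025) = -4952609*(-1/1529540) + 492025 = 4952609/1529540 + 492025 = 752576871109/1529540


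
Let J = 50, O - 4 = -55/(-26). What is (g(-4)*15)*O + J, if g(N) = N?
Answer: -4120/13 ≈ -316.92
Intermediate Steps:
O = 159/26 (O = 4 - 55/(-26) = 4 - 55*(-1/26) = 4 + 55/26 = 159/26 ≈ 6.1154)
(g(-4)*15)*O + J = -4*15*(159/26) + 50 = -60*159/26 + 50 = -4770/13 + 50 = -4120/13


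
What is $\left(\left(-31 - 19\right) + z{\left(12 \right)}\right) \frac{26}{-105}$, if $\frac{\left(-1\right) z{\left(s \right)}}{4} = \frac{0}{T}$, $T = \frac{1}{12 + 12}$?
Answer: $\frac{260}{21} \approx 12.381$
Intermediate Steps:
$T = \frac{1}{24} \approx 0.041667$
$z{\left(s \right)} = 0$ ($z{\left(s \right)} = - 4 \cdot 0 \frac{1}{\frac{1}{24}} = - 4 \cdot 0 \cdot 24 = \left(-4\right) 0 = 0$)
$\left(\left(-31 - 19\right) + z{\left(12 \right)}\right) \frac{26}{-105} = \left(\left(-31 - 19\right) + 0\right) \frac{26}{-105} = \left(-50 + 0\right) 26 \left(- \frac{1}{105}\right) = \left(-50\right) \left(- \frac{26}{105}\right) = \frac{260}{21}$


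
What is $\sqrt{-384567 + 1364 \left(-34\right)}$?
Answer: $i \sqrt{430943} \approx 656.46 i$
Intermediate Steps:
$\sqrt{-384567 + 1364 \left(-34\right)} = \sqrt{-384567 - 46376} = \sqrt{-430943} = i \sqrt{430943}$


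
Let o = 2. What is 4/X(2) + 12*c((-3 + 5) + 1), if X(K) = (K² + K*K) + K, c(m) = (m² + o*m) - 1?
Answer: 842/5 ≈ 168.40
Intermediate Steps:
c(m) = -1 + m² + 2*m (c(m) = (m² + 2*m) - 1 = -1 + m² + 2*m)
X(K) = K + 2*K² (X(K) = (K² + K²) + K = 2*K² + K = K + 2*K²)
4/X(2) + 12*c((-3 + 5) + 1) = 4/((2*(1 + 2*2))) + 12*(-1 + ((-3 + 5) + 1)² + 2*((-3 + 5) + 1)) = 4/((2*(1 + 4))) + 12*(-1 + (2 + 1)² + 2*(2 + 1)) = 4/((2*5)) + 12*(-1 + 3² + 2*3) = 4/10 + 12*(-1 + 9 + 6) = 4*(⅒) + 12*14 = ⅖ + 168 = 842/5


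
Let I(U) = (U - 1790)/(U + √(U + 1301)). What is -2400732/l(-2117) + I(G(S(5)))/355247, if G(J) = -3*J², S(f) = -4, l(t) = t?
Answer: 896348522455212/790412851849 + 1838*√1253/373364597 ≈ 1134.0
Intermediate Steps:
I(U) = (-1790 + U)/(U + √(1301 + U))
-2400732/l(-2117) + I(G(S(5)))/355247 = -2400732/(-2117) + ((-1790 - 3*(-4)²)/(-3*(-4)² + √(1301 - 3*(-4)²)))/355247 = -2400732*(-1/2117) + ((-1790 - 3*16)/(-3*16 + √(1301 - 3*16)))*(1/355247) = 2400732/2117 + ((-1790 - 48)/(-48 + √(1301 - 48)))*(1/355247) = 2400732/2117 + (-1838/(-48 + √1253))*(1/355247) = 2400732/2117 - 1838/(-48 + √1253)*(1/355247) = 2400732/2117 - 1838/(355247*(-48 + √1253))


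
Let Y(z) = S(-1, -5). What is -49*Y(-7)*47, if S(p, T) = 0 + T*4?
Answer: 46060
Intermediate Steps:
S(p, T) = 4*T (S(p, T) = 0 + 4*T = 4*T)
Y(z) = -20 (Y(z) = 4*(-5) = -20)
-49*Y(-7)*47 = -49*(-20)*47 = 980*47 = 46060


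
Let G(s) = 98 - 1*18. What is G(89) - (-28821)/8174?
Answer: 682741/8174 ≈ 83.526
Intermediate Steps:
G(s) = 80 (G(s) = 98 - 18 = 80)
G(89) - (-28821)/8174 = 80 - (-28821)/8174 = 80 - 1*(-28821/8174) = 80 + 28821/8174 = 682741/8174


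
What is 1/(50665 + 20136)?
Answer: 1/70801 ≈ 1.4124e-5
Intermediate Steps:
1/(50665 + 20136) = 1/70801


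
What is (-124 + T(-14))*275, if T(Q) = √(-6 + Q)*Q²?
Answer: -34100 + 107800*I*√5 ≈ -34100.0 + 2.4105e+5*I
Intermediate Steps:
T(Q) = Q²*√(-6 + Q)
(-124 + T(-14))*275 = (-124 + (-14)²*√(-6 - 14))*275 = (-124 + 196*√(-20))*275 = (-124 + 196*(2*I*√5))*275 = (-124 + 392*I*√5)*275 = -34100 + 107800*I*√5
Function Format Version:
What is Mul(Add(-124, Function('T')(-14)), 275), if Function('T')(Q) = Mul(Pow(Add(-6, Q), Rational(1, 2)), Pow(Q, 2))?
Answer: Add(-34100, Mul(107800, I, Pow(5, Rational(1, 2)))) ≈ Add(-34100., Mul(2.4105e+5, I))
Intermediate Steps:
Function('T')(Q) = Mul(Pow(Q, 2), Pow(Add(-6, Q), Rational(1, 2)))
Mul(Add(-124, Function('T')(-14)), 275) = Mul(Add(-124, Mul(Pow(-14, 2), Pow(Add(-6, -14), Rational(1, 2)))), 275) = Mul(Add(-124, Mul(196, Pow(-20, Rational(1, 2)))), 275) = Mul(Add(-124, Mul(196, Mul(2, I, Pow(5, Rational(1, 2))))), 275) = Mul(Add(-124, Mul(392, I, Pow(5, Rational(1, 2)))), 275) = Add(-34100, Mul(107800, I, Pow(5, Rational(1, 2))))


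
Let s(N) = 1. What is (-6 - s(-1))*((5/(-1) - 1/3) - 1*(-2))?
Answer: 70/3 ≈ 23.333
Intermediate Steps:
(-6 - s(-1))*((5/(-1) - 1/3) - 1*(-2)) = (-6 - 1*1)*((5/(-1) - 1/3) - 1*(-2)) = (-6 - 1)*((5*(-1) - 1*1/3) + 2) = -7*((-5 - 1/3) + 2) = -7*(-16/3 + 2) = -7*(-10/3) = 70/3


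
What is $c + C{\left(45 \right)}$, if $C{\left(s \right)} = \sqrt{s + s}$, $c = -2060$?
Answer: $-2060 + 3 \sqrt{10} \approx -2050.5$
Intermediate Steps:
$C{\left(s \right)} = \sqrt{2} \sqrt{s}$ ($C{\left(s \right)} = \sqrt{2 s} = \sqrt{2} \sqrt{s}$)
$c + C{\left(45 \right)} = -2060 + \sqrt{2} \sqrt{45} = -2060 + \sqrt{2} \cdot 3 \sqrt{5} = -2060 + 3 \sqrt{10}$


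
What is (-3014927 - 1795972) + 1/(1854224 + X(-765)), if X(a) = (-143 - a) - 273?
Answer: -8922163391126/1854573 ≈ -4.8109e+6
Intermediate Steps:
X(a) = -416 - a
(-3014927 - 1795972) + 1/(1854224 + X(-765)) = (-3014927 - 1795972) + 1/(1854224 + (-416 - 1*(-765))) = -4810899 + 1/(1854224 + (-416 + 765)) = -4810899 + 1/(1854224 + 349) = -4810899 + 1/1854573 = -8922163391126/1854573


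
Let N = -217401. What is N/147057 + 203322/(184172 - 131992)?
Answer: 3092656529/1278905710 ≈ 2.4182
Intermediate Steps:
N/147057 + 203322/(184172 - 131992) = -217401/147057 + 203322/(184172 - 131992) = -217401*1/147057 + 203322/52180 = -72467/49019 + 203322*(1/52180) = -72467/49019 + 101661/26090 = 3092656529/1278905710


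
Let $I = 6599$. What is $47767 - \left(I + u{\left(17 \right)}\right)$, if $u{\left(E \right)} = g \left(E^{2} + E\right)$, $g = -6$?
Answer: $43004$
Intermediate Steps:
$u{\left(E \right)} = - 6 E - 6 E^{2}$ ($u{\left(E \right)} = - 6 \left(E^{2} + E\right) = - 6 \left(E + E^{2}\right) = - 6 E - 6 E^{2}$)
$47767 - \left(I + u{\left(17 \right)}\right) = 47767 - \left(6599 - 102 \left(1 + 17\right)\right) = 47767 - \left(6599 - 102 \cdot 18\right) = 47767 - \left(6599 - 1836\right) = 47767 - 4763 = 43004$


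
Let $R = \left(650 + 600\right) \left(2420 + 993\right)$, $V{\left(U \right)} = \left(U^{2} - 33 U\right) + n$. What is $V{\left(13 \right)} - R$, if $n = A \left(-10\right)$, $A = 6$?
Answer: $-4266570$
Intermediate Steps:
$n = -60$ ($n = 6 \left(-10\right) = -60$)
$V{\left(U \right)} = -60 + U^{2} - 33 U$ ($V{\left(U \right)} = \left(U^{2} - 33 U\right) - 60 = -60 + U^{2} - 33 U$)
$R = 4266250$ ($R = 1250 \cdot 3413 = 4266250$)
$V{\left(13 \right)} - R = \left(-60 + 13^{2} - 429\right) - 4266250 = \left(-60 + 169 - 429\right) - 4266250 = -320 - 4266250 = -4266570$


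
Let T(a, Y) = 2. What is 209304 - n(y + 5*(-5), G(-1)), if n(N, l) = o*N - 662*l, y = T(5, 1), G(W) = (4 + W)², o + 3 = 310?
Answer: 222323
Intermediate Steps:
o = 307 (o = -3 + 310 = 307)
y = 2
n(N, l) = -662*l + 307*N (n(N, l) = 307*N - 662*l = -662*l + 307*N)
209304 - n(y + 5*(-5), G(-1)) = 209304 - (-662*(4 - 1)² + 307*(2 + 5*(-5))) = 209304 - (-662*3² + 307*(2 - 25)) = 209304 - (-662*9 + 307*(-23)) = 209304 - (-5958 - 7061) = 209304 - 1*(-13019) = 209304 + 13019 = 222323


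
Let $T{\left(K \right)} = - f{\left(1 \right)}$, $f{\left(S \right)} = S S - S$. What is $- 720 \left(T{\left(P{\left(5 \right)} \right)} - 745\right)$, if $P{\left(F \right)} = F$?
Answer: $536400$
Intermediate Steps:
$f{\left(S \right)} = S^{2} - S$
$T{\left(K \right)} = 0$ ($T{\left(K \right)} = - 1 \left(-1 + 1\right) = - 1 \cdot 0 = \left(-1\right) 0 = 0$)
$- 720 \left(T{\left(P{\left(5 \right)} \right)} - 745\right) = - 720 \left(0 - 745\right) = \left(-720\right) \left(-745\right) = 536400$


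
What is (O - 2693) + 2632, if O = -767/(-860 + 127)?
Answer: -43946/733 ≈ -59.954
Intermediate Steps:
O = 767/733 (O = -767/(-733) = -767*(-1/733) = 767/733 ≈ 1.0464)
(O - 2693) + 2632 = (767/733 - 2693) + 2632 = -1973202/733 + 2632 = -43946/733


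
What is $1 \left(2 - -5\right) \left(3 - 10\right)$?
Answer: $-49$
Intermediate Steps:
$1 \left(2 - -5\right) \left(3 - 10\right) = 1 \left(2 + 5\right) \left(-7\right) = 1 \cdot 7 \left(-7\right) = 7 \left(-7\right) = -49$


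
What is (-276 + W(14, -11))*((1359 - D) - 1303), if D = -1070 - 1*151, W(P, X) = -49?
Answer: -415025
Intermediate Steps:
D = -1221 (D = -1070 - 151 = -1221)
(-276 + W(14, -11))*((1359 - D) - 1303) = (-276 - 49)*((1359 - 1*(-1221)) - 1303) = -325*((1359 + 1221) - 1303) = -325*(2580 - 1303) = -325*1277 = -415025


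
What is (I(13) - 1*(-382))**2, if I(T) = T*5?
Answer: 199809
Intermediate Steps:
I(T) = 5*T
(I(13) - 1*(-382))**2 = (5*13 - 1*(-382))**2 = (65 + 382)**2 = 447**2 = 199809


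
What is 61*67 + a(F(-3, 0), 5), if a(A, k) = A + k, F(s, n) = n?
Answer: 4092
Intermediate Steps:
61*67 + a(F(-3, 0), 5) = 61*67 + (0 + 5) = 4087 + 5 = 4092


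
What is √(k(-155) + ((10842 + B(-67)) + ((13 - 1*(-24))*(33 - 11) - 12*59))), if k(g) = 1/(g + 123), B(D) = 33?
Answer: √702782/8 ≈ 104.79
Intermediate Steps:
k(g) = 1/(123 + g)
√(k(-155) + ((10842 + B(-67)) + ((13 - 1*(-24))*(33 - 11) - 12*59))) = √(1/(123 - 155) + ((10842 + 33) + ((13 - 1*(-24))*(33 - 11) - 12*59))) = √(1/(-32) + (10875 + ((13 + 24)*22 - 708))) = √(-1/32 + (10875 + (37*22 - 708))) = √(-1/32 + (10875 + (814 - 708))) = √(-1/32 + (10875 + 106)) = √(-1/32 + 10981) = √(351391/32) = √702782/8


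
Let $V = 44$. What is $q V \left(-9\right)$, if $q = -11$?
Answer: $4356$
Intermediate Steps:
$q V \left(-9\right) = \left(-11\right) 44 \left(-9\right) = \left(-484\right) \left(-9\right) = 4356$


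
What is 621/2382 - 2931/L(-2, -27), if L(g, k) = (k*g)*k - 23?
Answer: 2633781/1175914 ≈ 2.2398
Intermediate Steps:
L(g, k) = -23 + g*k² (L(g, k) = (g*k)*k - 23 = g*k² - 23 = -23 + g*k²)
621/2382 - 2931/L(-2, -27) = 621/2382 - 2931/(-23 - 2*(-27)²) = 621*(1/2382) - 2931/(-23 - 2*729) = 207/794 - 2931/(-23 - 1458) = 207/794 - 2931/(-1481) = 207/794 - 2931*(-1/1481) = 207/794 + 2931/1481 = 2633781/1175914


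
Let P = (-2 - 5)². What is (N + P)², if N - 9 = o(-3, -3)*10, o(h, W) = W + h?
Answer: 4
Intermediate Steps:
N = -51 (N = 9 + (-3 - 3)*10 = 9 - 6*10 = 9 - 60 = -51)
P = 49 (P = (-7)² = 49)
(N + P)² = (-51 + 49)² = (-2)² = 4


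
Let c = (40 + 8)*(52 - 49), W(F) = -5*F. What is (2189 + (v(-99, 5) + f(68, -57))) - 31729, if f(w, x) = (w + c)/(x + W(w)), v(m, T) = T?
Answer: -11725607/397 ≈ -29536.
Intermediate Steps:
c = 144 (c = 48*3 = 144)
f(w, x) = (144 + w)/(x - 5*w) (f(w, x) = (w + 144)/(x - 5*w) = (144 + w)/(x - 5*w))
(2189 + (v(-99, 5) + f(68, -57))) - 31729 = (2189 + (5 + (144 + 68)/(-57 - 5*68))) - 31729 = (2189 + (5 + 212/(-57 - 340))) - 31729 = (2189 + (5 + 212/(-397))) - 31729 = (2189 + (5 - 1/397*212)) - 31729 = (2189 + (5 - 212/397)) - 31729 = (2189 + 1773/397) - 31729 = 870806/397 - 31729 = -11725607/397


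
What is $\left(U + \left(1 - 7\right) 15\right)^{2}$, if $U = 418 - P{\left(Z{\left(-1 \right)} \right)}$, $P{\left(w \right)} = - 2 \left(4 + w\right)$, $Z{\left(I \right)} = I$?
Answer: $111556$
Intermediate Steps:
$P{\left(w \right)} = -8 - 2 w$
$U = 424$ ($U = 418 - \left(-8 - -2\right) = 418 - \left(-8 + 2\right) = 418 - -6 = 418 + 6 = 424$)
$\left(U + \left(1 - 7\right) 15\right)^{2} = \left(424 + \left(1 - 7\right) 15\right)^{2} = \left(424 - 90\right)^{2} = 334^{2} = 111556$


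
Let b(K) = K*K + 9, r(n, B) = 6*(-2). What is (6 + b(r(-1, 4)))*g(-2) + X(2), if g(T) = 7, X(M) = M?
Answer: 1115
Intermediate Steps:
r(n, B) = -12
b(K) = 9 + K**2 (b(K) = K**2 + 9 = 9 + K**2)
(6 + b(r(-1, 4)))*g(-2) + X(2) = (6 + (9 + (-12)**2))*7 + 2 = (6 + (9 + 144))*7 + 2 = (6 + 153)*7 + 2 = 159*7 + 2 = 1113 + 2 = 1115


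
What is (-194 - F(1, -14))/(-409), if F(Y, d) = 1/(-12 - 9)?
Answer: 4073/8589 ≈ 0.47421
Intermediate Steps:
F(Y, d) = -1/21 (F(Y, d) = 1/(-21) = -1/21)
(-194 - F(1, -14))/(-409) = (-194 - 1*(-1/21))/(-409) = (-194 + 1/21)*(-1/409) = -4073/21*(-1/409) = 4073/8589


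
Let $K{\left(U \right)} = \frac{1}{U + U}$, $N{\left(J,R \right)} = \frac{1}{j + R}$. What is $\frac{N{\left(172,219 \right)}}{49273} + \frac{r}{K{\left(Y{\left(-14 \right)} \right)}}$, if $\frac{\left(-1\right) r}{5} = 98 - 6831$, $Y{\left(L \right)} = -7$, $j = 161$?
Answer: $- \frac{8824685899399}{18723740} \approx -4.7131 \cdot 10^{5}$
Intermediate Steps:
$N{\left(J,R \right)} = \frac{1}{161 + R}$
$K{\left(U \right)} = \frac{1}{2 U}$
$r = 33665$ ($r = - 5 \left(98 - 6831\right) = \left(-5\right) \left(-6733\right) = 33665$)
$\frac{N{\left(172,219 \right)}}{49273} + \frac{r}{K{\left(Y{\left(-14 \right)} \right)}} = \frac{1}{\left(161 + 219\right) 49273} + \frac{33665}{\frac{1}{2} \frac{1}{-7}} = \frac{1}{380} \cdot \frac{1}{49273} + \frac{33665}{\frac{1}{2} \left(- \frac{1}{7}\right)} = \frac{1}{380} \cdot \frac{1}{49273} + \frac{33665}{- \frac{1}{14}} = \frac{1}{18723740} + 33665 \left(-14\right) = \frac{1}{18723740} - 471310 = - \frac{8824685899399}{18723740}$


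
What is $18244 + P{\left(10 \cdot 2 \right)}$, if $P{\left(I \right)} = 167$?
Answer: $18411$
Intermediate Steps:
$18244 + P{\left(10 \cdot 2 \right)} = 18244 + 167 = 18411$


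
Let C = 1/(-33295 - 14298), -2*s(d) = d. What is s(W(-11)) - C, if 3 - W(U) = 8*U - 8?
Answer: -4711705/95186 ≈ -49.500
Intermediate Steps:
W(U) = 11 - 8*U (W(U) = 3 - (8*U - 8) = 3 - (-8 + 8*U) = 3 + (8 - 8*U) = 11 - 8*U)
s(d) = -d/2
C = -1/47593 (C = 1/(-47593) = -1/47593 ≈ -2.1011e-5)
s(W(-11)) - C = -(11 - 8*(-11))/2 - 1*(-1/47593) = -(11 + 88)/2 + 1/47593 = -1/2*99 + 1/47593 = -99/2 + 1/47593 = -4711705/95186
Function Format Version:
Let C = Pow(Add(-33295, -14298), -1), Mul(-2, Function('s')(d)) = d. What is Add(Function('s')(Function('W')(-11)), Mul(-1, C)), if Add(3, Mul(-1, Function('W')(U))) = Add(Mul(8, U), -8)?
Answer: Rational(-4711705, 95186) ≈ -49.500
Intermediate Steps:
Function('W')(U) = Add(11, Mul(-8, U)) (Function('W')(U) = Add(3, Mul(-1, Add(Mul(8, U), -8))) = Add(3, Mul(-1, Add(-8, Mul(8, U)))) = Add(3, Add(8, Mul(-8, U))) = Add(11, Mul(-8, U)))
Function('s')(d) = Mul(Rational(-1, 2), d)
C = Rational(-1, 47593) (C = Pow(-47593, -1) = Rational(-1, 47593) ≈ -2.1011e-5)
Add(Function('s')(Function('W')(-11)), Mul(-1, C)) = Add(Mul(Rational(-1, 2), Add(11, Mul(-8, -11))), Mul(-1, Rational(-1, 47593))) = Add(Mul(Rational(-1, 2), Add(11, 88)), Rational(1, 47593)) = Add(Mul(Rational(-1, 2), 99), Rational(1, 47593)) = Add(Rational(-99, 2), Rational(1, 47593)) = Rational(-4711705, 95186)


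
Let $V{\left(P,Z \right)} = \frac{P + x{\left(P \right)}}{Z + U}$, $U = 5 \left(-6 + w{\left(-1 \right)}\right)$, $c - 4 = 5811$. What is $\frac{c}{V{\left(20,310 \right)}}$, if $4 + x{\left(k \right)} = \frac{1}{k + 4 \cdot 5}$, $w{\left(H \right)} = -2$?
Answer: $\frac{62802000}{641} \approx 97975.0$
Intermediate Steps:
$c = 5815$ ($c = 4 + 5811 = 5815$)
$x{\left(k \right)} = -4 + \frac{1}{20 + k}$ ($x{\left(k \right)} = -4 + \frac{1}{k + 4 \cdot 5} = -4 + \frac{1}{k + 20} = -4 + \frac{1}{20 + k}$)
$U = -40$ ($U = 5 \left(-6 - 2\right) = 5 \left(-8\right) = -40$)
$V{\left(P,Z \right)} = \frac{P + \frac{-79 - 4 P}{20 + P}}{-40 + Z}$ ($V{\left(P,Z \right)} = \frac{P + \frac{-79 - 4 P}{20 + P}}{Z - 40} = \frac{P + \frac{-79 - 4 P}{20 + P}}{-40 + Z}$)
$\frac{c}{V{\left(20,310 \right)}} = \frac{5815}{\frac{1}{-40 + 310} \frac{1}{20 + 20} \left(-79 - 80 + 20 \left(20 + 20\right)\right)} = \frac{5815}{\frac{1}{270} \cdot \frac{1}{40} \left(-79 - 80 + 20 \cdot 40\right)} = \frac{5815}{\frac{1}{270} \cdot \frac{1}{40} \left(-79 - 80 + 800\right)} = \frac{5815}{\frac{1}{270} \cdot \frac{1}{40} \cdot 641} = \frac{5815}{\frac{641}{10800}} = 5815 \cdot \frac{10800}{641} = \frac{62802000}{641}$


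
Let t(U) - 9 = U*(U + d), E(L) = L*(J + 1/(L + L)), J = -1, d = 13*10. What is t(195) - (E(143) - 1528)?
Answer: 130109/2 ≈ 65055.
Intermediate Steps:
d = 130
E(L) = L*(-1 + 1/(2*L)) (E(L) = L*(-1 + 1/(L + L)) = L*(-1 + 1/(2*L)))
t(U) = 9 + U*(130 + U) (t(U) = 9 + U*(U + 130) = 9 + U*(130 + U))
t(195) - (E(143) - 1528) = (9 + 195² + 130*195) - ((½ - 1*143) - 1528) = (9 + 38025 + 25350) - ((½ - 143) - 1528) = 63384 - (-285/2 - 1528) = 63384 - 1*(-3341/2) = 63384 + 3341/2 = 130109/2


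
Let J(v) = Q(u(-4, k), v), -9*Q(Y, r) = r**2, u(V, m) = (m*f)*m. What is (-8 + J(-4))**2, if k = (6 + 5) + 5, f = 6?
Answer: 7744/81 ≈ 95.605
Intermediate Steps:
k = 16 (k = 11 + 5 = 16)
u(V, m) = 6*m**2 (u(V, m) = (m*6)*m = (6*m)*m = 6*m**2)
Q(Y, r) = -r**2/9
J(v) = -v**2/9
(-8 + J(-4))**2 = (-8 - 1/9*(-4)**2)**2 = (-8 - 1/9*16)**2 = (-8 - 16/9)**2 = (-88/9)**2 = 7744/81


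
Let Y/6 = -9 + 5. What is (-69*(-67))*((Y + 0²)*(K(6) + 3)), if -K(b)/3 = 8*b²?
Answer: 95529672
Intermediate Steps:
Y = -24 (Y = 6*(-9 + 5) = 6*(-4) = -24)
K(b) = -24*b²
(-69*(-67))*((Y + 0²)*(K(6) + 3)) = (-69*(-67))*((-24 + 0²)*(-24*6² + 3)) = 4623*((-24 + 0)*(-24*36 + 3)) = 4623*(-24*(-864 + 3)) = 4623*(-24*(-861)) = 4623*20664 = 95529672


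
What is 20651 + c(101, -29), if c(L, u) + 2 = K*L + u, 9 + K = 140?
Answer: 33851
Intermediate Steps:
K = 131 (K = -9 + 140 = 131)
c(L, u) = -2 + u + 131*L (c(L, u) = -2 + (131*L + u) = -2 + (u + 131*L) = -2 + u + 131*L)
20651 + c(101, -29) = 20651 + (-2 - 29 + 131*101) = 20651 + (-2 - 29 + 13231) = 20651 + 13200 = 33851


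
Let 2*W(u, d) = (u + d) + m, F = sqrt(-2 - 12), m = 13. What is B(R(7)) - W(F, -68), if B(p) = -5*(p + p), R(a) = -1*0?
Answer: 55/2 - I*sqrt(14)/2 ≈ 27.5 - 1.8708*I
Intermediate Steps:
F = I*sqrt(14) (F = sqrt(-14) = I*sqrt(14) ≈ 3.7417*I)
R(a) = 0
W(u, d) = 13/2 + d/2 + u/2 (W(u, d) = ((u + d) + 13)/2 = ((d + u) + 13)/2 = (13 + d + u)/2 = 13/2 + d/2 + u/2)
B(p) = -10*p
B(R(7)) - W(F, -68) = -10*0 - (13/2 + (1/2)*(-68) + (I*sqrt(14))/2) = 0 - (13/2 - 34 + I*sqrt(14)/2) = 0 - (-55/2 + I*sqrt(14)/2) = 0 + (55/2 - I*sqrt(14)/2) = 55/2 - I*sqrt(14)/2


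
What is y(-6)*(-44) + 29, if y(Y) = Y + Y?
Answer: 557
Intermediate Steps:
y(Y) = 2*Y
y(-6)*(-44) + 29 = (2*(-6))*(-44) + 29 = -12*(-44) + 29 = 528 + 29 = 557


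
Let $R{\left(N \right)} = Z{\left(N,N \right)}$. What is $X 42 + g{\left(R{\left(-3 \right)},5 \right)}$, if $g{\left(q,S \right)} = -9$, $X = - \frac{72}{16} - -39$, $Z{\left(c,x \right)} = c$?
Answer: $1440$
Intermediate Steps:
$R{\left(N \right)} = N$
$X = \frac{69}{2}$ ($X = \left(-72\right) \frac{1}{16} + 39 = - \frac{9}{2} + 39 = \frac{69}{2} \approx 34.5$)
$X 42 + g{\left(R{\left(-3 \right)},5 \right)} = \frac{69}{2} \cdot 42 - 9 = 1449 - 9 = 1440$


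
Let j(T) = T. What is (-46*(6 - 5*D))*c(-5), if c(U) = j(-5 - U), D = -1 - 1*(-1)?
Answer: 0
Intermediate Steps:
D = 0 (D = -1 + 1 = 0)
c(U) = -5 - U
(-46*(6 - 5*D))*c(-5) = (-46*(6 - 5*0))*(-5 - 1*(-5)) = (-46*(6 + 0))*(-5 + 5) = -46*6*0 = -276*0 = 0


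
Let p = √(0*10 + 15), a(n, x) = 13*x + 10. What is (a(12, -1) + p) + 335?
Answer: 332 + √15 ≈ 335.87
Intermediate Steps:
a(n, x) = 10 + 13*x
p = √15 (p = √(0 + 15) = √15 ≈ 3.8730)
(a(12, -1) + p) + 335 = ((10 + 13*(-1)) + √15) + 335 = ((10 - 13) + √15) + 335 = (-3 + √15) + 335 = 332 + √15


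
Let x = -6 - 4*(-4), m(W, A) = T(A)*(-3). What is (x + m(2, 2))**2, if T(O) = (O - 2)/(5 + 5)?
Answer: 100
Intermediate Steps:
T(O) = -1/5 + O/10 (T(O) = (-2 + O)/10 = (-2 + O)*(1/10) = -1/5 + O/10)
m(W, A) = 3/5 - 3*A/10 (m(W, A) = (-1/5 + A/10)*(-3) = 3/5 - 3*A/10)
x = 10 (x = -6 + 16 = 10)
(x + m(2, 2))**2 = (10 + (3/5 - 3/10*2))**2 = (10 + (3/5 - 3/5))**2 = (10 + 0)**2 = 10**2 = 100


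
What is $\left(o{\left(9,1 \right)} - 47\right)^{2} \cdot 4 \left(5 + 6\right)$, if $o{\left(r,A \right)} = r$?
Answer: $63536$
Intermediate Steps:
$\left(o{\left(9,1 \right)} - 47\right)^{2} \cdot 4 \left(5 + 6\right) = \left(9 - 47\right)^{2} \cdot 4 \left(5 + 6\right) = \left(-38\right)^{2} \cdot 4 \cdot 11 = 1444 \cdot 44 = 63536$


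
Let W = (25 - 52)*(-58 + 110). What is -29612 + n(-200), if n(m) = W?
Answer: -31016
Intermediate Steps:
W = -1404 (W = -27*52 = -1404)
n(m) = -1404
-29612 + n(-200) = -29612 - 1404 = -31016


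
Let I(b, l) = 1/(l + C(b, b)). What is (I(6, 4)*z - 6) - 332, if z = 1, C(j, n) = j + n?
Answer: -5407/16 ≈ -337.94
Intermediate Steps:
I(b, l) = 1/(l + 2*b) (I(b, l) = 1/(l + (b + b)) = 1/(l + 2*b))
(I(6, 4)*z - 6) - 332 = (1/(4 + 2*6) - 6) - 332 = (1/(4 + 12) - 6) - 332 = (1/16 - 6) - 332 = -95/16 - 332 = -5407/16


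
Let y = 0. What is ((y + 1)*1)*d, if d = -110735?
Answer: -110735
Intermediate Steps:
((y + 1)*1)*d = ((0 + 1)*1)*(-110735) = (1*1)*(-110735) = 1*(-110735) = -110735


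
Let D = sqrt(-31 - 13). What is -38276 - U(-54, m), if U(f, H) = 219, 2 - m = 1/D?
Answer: -38495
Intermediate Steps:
D = 2*I*sqrt(11) (D = sqrt(-44) = 2*I*sqrt(11) ≈ 6.6332*I)
m = 2 + I*sqrt(11)/22 (m = 2 - 1/(2*I*sqrt(11)) = 2 - (-1)*I*sqrt(11)/22 = 2 + I*sqrt(11)/22 ≈ 2.0 + 0.15076*I)
-38276 - U(-54, m) = -38276 - 1*219 = -38276 - 219 = -38495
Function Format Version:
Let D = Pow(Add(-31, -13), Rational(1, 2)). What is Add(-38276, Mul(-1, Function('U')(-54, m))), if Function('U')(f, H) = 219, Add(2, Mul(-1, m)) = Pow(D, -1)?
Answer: -38495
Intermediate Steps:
D = Mul(2, I, Pow(11, Rational(1, 2))) (D = Pow(-44, Rational(1, 2)) = Mul(2, I, Pow(11, Rational(1, 2))) ≈ Mul(6.6332, I))
m = Add(2, Mul(Rational(1, 22), I, Pow(11, Rational(1, 2)))) (m = Add(2, Mul(-1, Pow(Mul(2, I, Pow(11, Rational(1, 2))), -1))) = Add(2, Mul(-1, Mul(Rational(-1, 22), I, Pow(11, Rational(1, 2))))) = Add(2, Mul(Rational(1, 22), I, Pow(11, Rational(1, 2)))) ≈ Add(2.0000, Mul(0.15076, I)))
Add(-38276, Mul(-1, Function('U')(-54, m))) = Add(-38276, Mul(-1, 219)) = Add(-38276, -219) = -38495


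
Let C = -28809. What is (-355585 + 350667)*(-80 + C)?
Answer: 142076102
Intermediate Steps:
(-355585 + 350667)*(-80 + C) = (-355585 + 350667)*(-80 - 28809) = -4918*(-28889) = 142076102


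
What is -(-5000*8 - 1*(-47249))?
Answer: -7249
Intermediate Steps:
-(-5000*8 - 1*(-47249)) = -(-40000 + 47249) = -1*7249 = -7249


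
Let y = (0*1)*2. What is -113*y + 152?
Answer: 152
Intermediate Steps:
y = 0 (y = 0*2 = 0)
-113*y + 152 = -113*0 + 152 = 0 + 152 = 152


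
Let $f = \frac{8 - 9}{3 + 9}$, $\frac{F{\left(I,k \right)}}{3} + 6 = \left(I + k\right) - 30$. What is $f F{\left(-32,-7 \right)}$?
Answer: $\frac{75}{4} \approx 18.75$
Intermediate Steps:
$F{\left(I,k \right)} = -108 + 3 I + 3 k$ ($F{\left(I,k \right)} = -18 + 3 \left(\left(I + k\right) - 30\right) = -18 + 3 \left(-30 + I + k\right) = -18 + \left(-90 + 3 I + 3 k\right) = -108 + 3 I + 3 k$)
$f = - \frac{1}{12} \approx -0.083333$
$f F{\left(-32,-7 \right)} = - \frac{-108 + 3 \left(-32\right) + 3 \left(-7\right)}{12} = - \frac{-108 - 96 - 21}{12} = \left(- \frac{1}{12}\right) \left(-225\right) = \frac{75}{4}$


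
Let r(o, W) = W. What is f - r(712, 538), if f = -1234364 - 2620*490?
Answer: -2518702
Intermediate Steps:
f = -2518164 (f = -1234364 - 1283800 = -2518164)
f - r(712, 538) = -2518164 - 1*538 = -2518164 - 538 = -2518702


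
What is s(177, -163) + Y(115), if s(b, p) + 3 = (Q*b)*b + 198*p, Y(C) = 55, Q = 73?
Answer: 2254795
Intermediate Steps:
s(b, p) = -3 + 73*b² + 198*p (s(b, p) = -3 + ((73*b)*b + 198*p) = -3 + (73*b² + 198*p) = -3 + 73*b² + 198*p)
s(177, -163) + Y(115) = (-3 + 73*177² + 198*(-163)) + 55 = (-3 + 73*31329 - 32274) + 55 = (-3 + 2287017 - 32274) + 55 = 2254740 + 55 = 2254795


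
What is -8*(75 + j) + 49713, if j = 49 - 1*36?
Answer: 49009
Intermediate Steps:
j = 13 (j = 49 - 36 = 13)
-8*(75 + j) + 49713 = -8*(75 + 13) + 49713 = -8*88 + 49713 = -704 + 49713 = 49009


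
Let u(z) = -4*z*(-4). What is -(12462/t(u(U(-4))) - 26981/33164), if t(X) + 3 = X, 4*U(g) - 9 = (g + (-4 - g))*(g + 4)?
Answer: -137466465/364804 ≈ -376.82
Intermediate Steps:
U(g) = -7/4 - g (U(g) = 9/4 + ((g + (-4 - g))*(g + 4))/4 = 9/4 + (-4*(4 + g))/4 = 9/4 + (-16 - 4*g)/4 = 9/4 + (-4 - g) = -7/4 - g)
u(z) = 16*z
t(X) = -3 + X
-(12462/t(u(U(-4))) - 26981/33164) = -(12462/(-3 + 16*(-7/4 - 1*(-4))) - 26981/33164) = -(12462/(-3 + 16*(-7/4 + 4)) - 26981*1/33164) = -(12462/(-3 + 16*(9/4)) - 26981/33164) = -(12462/(-3 + 36) - 26981/33164) = -(12462/33 - 26981/33164) = -(12462*(1/33) - 26981/33164) = -(4154/11 - 26981/33164) = -1*137466465/364804 = -137466465/364804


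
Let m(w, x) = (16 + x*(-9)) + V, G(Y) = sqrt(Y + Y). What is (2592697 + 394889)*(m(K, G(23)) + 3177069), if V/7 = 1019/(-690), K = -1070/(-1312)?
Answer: 1091555134941327/115 - 26888274*sqrt(46) ≈ 9.4916e+12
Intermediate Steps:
K = 535/656 (K = -1070*(-1/1312) = 535/656 ≈ 0.81555)
V = -7133/690 (V = 7*(1019/(-690)) = 7*(1019*(-1/690)) = 7*(-1019/690) = -7133/690 ≈ -10.338)
G(Y) = sqrt(2)*sqrt(Y) (G(Y) = sqrt(2*Y) = sqrt(2)*sqrt(Y))
m(w, x) = 3907/690 - 9*x (m(w, x) = (16 + x*(-9)) - 7133/690 = (16 - 9*x) - 7133/690 = 3907/690 - 9*x)
(2592697 + 394889)*(m(K, G(23)) + 3177069) = (2592697 + 394889)*((3907/690 - 9*sqrt(2)*sqrt(23)) + 3177069) = 2987586*((3907/690 - 9*sqrt(46)) + 3177069) = 2987586*(2192181517/690 - 9*sqrt(46)) = 1091555134941327/115 - 26888274*sqrt(46)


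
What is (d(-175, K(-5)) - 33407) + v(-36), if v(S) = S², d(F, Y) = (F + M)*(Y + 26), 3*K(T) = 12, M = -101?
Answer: -40391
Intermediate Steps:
K(T) = 4 (K(T) = (⅓)*12 = 4)
d(F, Y) = (-101 + F)*(26 + Y) (d(F, Y) = (F - 101)*(Y + 26) = (-101 + F)*(26 + Y))
(d(-175, K(-5)) - 33407) + v(-36) = ((-2626 - 101*4 + 26*(-175) - 175*4) - 33407) + (-36)² = ((-2626 - 404 - 4550 - 700) - 33407) + 1296 = (-8280 - 33407) + 1296 = -41687 + 1296 = -40391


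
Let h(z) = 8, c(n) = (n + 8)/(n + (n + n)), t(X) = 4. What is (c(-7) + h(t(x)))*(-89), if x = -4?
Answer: -14863/21 ≈ -707.76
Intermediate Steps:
c(n) = (8 + n)/(3*n) (c(n) = (8 + n)/(n + 2*n) = (8 + n)/((3*n)) = (8 + n)*(1/(3*n)) = (8 + n)/(3*n))
(c(-7) + h(t(x)))*(-89) = ((⅓)*(8 - 7)/(-7) + 8)*(-89) = ((⅓)*(-⅐)*1 + 8)*(-89) = (-1/21 + 8)*(-89) = (167/21)*(-89) = -14863/21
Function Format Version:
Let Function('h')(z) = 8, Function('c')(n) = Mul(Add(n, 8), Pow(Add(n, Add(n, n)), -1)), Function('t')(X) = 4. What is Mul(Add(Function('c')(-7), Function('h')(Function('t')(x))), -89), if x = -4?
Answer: Rational(-14863, 21) ≈ -707.76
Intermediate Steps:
Function('c')(n) = Mul(Rational(1, 3), Pow(n, -1), Add(8, n)) (Function('c')(n) = Mul(Add(8, n), Pow(Add(n, Mul(2, n)), -1)) = Mul(Add(8, n), Pow(Mul(3, n), -1)) = Mul(Add(8, n), Mul(Rational(1, 3), Pow(n, -1))) = Mul(Rational(1, 3), Pow(n, -1), Add(8, n)))
Mul(Add(Function('c')(-7), Function('h')(Function('t')(x))), -89) = Mul(Add(Mul(Rational(1, 3), Pow(-7, -1), Add(8, -7)), 8), -89) = Mul(Add(Mul(Rational(1, 3), Rational(-1, 7), 1), 8), -89) = Mul(Add(Rational(-1, 21), 8), -89) = Mul(Rational(167, 21), -89) = Rational(-14863, 21)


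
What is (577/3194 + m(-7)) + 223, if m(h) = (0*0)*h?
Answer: 712839/3194 ≈ 223.18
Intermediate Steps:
m(h) = 0 (m(h) = 0*h = 0)
(577/3194 + m(-7)) + 223 = (577/3194 + 0) + 223 = 577/3194 + 223 = 712839/3194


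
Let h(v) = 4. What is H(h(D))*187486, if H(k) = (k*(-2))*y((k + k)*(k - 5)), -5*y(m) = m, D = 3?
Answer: -11999104/5 ≈ -2.3998e+6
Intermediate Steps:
y(m) = -m/5
H(k) = 4*k**2*(-5 + k)/5 (H(k) = (k*(-2))*(-(k + k)*(k - 5)/5) = (-2*k)*(-2*k*(-5 + k)/5) = 4*k**2*(-5 + k)/5)
H(h(D))*187486 = ((4/5)*4**2*(-5 + 4))*187486 = ((4/5)*16*(-1))*187486 = -64/5*187486 = -11999104/5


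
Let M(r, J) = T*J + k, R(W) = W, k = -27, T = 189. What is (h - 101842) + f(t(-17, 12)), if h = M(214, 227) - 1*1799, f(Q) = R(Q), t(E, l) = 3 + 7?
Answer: -60755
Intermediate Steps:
t(E, l) = 10
f(Q) = Q
M(r, J) = -27 + 189*J (M(r, J) = 189*J - 27 = -27 + 189*J)
h = 41077 (h = (-27 + 189*227) - 1*1799 = (-27 + 42903) - 1799 = 42876 - 1799 = 41077)
(h - 101842) + f(t(-17, 12)) = (41077 - 101842) + 10 = -60765 + 10 = -60755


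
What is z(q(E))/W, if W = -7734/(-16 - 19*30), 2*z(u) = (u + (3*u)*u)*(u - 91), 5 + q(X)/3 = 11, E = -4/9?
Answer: -3529185/1289 ≈ -2737.9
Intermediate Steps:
E = -4/9 (E = -4*1/9 = -4/9 ≈ -0.44444)
q(X) = 18 (q(X) = -15 + 3*11 = -15 + 33 = 18)
z(u) = (-91 + u)*(u + 3*u**2)/2 (z(u) = ((u + (3*u)*u)*(u - 91))/2 = ((u + 3*u**2)*(-91 + u))/2 = ((-91 + u)*(u + 3*u**2))/2 = (-91 + u)*(u + 3*u**2)/2)
W = 3867/293 (W = -7734/(-16 - 570) = -7734/(-586) = -7734*(-1/586) = 3867/293 ≈ 13.198)
z(q(E))/W = ((1/2)*18*(-91 - 272*18 + 3*18**2))/(3867/293) = ((1/2)*18*(-91 - 4896 + 3*324))*(293/3867) = ((1/2)*18*(-91 - 4896 + 972))*(293/3867) = ((1/2)*18*(-4015))*(293/3867) = -36135*293/3867 = -3529185/1289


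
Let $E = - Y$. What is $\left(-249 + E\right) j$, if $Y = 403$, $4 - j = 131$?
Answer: $82804$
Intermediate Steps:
$j = -127$ ($j = 4 - 131 = -127$)
$E = -403$ ($E = \left(-1\right) 403 = -403$)
$\left(-249 + E\right) j = \left(-249 - 403\right) \left(-127\right) = \left(-652\right) \left(-127\right) = 82804$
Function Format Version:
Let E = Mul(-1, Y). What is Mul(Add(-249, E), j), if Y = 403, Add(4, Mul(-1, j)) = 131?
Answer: 82804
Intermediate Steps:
j = -127 (j = Add(4, Mul(-1, 131)) = Add(4, -131) = -127)
E = -403 (E = Mul(-1, 403) = -403)
Mul(Add(-249, E), j) = Mul(Add(-249, -403), -127) = Mul(-652, -127) = 82804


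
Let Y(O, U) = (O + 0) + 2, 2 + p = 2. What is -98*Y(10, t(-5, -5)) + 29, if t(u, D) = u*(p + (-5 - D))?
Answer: -1147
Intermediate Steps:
p = 0 (p = -2 + 2 = 0)
t(u, D) = u*(-5 - D) (t(u, D) = u*(0 + (-5 - D)) = u*(-5 - D))
Y(O, U) = 2 + O (Y(O, U) = O + 2 = 2 + O)
-98*Y(10, t(-5, -5)) + 29 = -98*(2 + 10) + 29 = -98*12 + 29 = -1176 + 29 = -1147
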